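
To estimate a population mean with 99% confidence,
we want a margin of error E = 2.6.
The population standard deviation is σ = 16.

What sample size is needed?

z_0.005 = 2.576
n = (z×σ/E)² = (2.576×16/2.6)²
n = 251.2957
Round up: n = 252

Answer: n = 252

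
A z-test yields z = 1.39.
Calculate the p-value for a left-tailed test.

Answer: p-value ≈ 0.9177

Derivation:
For z = 1.39:
p = P(Z < 1.39) = Φ(1.39) = 0.9177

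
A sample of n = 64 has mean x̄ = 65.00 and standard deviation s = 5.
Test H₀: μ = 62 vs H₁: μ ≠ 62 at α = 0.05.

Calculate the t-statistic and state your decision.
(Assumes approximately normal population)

df = n - 1 = 63
SE = s/√n = 5/√64 = 0.6250
t = (x̄ - μ₀)/SE = (65.00 - 62)/0.6250 = 4.8000
Critical value: t_{0.025,63} = ±1.998
p-value < 0.0001
Decision: reject H₀

Answer: t = 4.8000, reject H₀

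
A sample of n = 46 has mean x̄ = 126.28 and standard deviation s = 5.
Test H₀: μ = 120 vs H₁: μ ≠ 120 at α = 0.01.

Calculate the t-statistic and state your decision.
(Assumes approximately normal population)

Answer: t = 8.5187, reject H₀

Derivation:
df = n - 1 = 45
SE = s/√n = 5/√46 = 0.7372
t = (x̄ - μ₀)/SE = (126.28 - 120)/0.7372 = 8.5187
Critical value: t_{0.005,45} = ±2.690
p-value < 0.0001
Decision: reject H₀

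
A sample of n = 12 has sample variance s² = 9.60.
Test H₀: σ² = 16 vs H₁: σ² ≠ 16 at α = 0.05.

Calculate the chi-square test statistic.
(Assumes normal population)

df = n - 1 = 11
χ² = (n-1)s²/σ₀² = 11×9.60/16 = 6.6000
Critical values: χ²_{0.975,11} = 3.816, χ²_{0.025,11} = 21.920
Rejection region: χ² < 3.816 or χ² > 21.920
Decision: fail to reject H₀

Answer: χ² = 6.6000, fail to reject H₀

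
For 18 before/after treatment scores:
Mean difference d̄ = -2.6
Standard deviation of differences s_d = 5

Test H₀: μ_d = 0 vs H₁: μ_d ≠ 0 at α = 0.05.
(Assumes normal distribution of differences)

df = n - 1 = 17
SE = s_d/√n = 5/√18 = 1.1785
t = d̄/SE = -2.6/1.1785 = -2.2062
Critical value: t_{0.025,17} = ±2.110
p-value ≈ 0.0414
Decision: reject H₀

Answer: t = -2.2062, reject H₀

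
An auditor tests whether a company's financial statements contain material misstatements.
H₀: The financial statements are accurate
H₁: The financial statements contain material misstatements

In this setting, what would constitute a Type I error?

Type I error (α): Rejecting H₀ when H₀ is true
Type II error (β): Failing to reject H₀ when H₁ is true

Answer: Concluding the statements are misstated when they are actually accurate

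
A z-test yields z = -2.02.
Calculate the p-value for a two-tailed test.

Answer: p-value ≈ 0.0434

Derivation:
For z = -2.02:
p = 2×P(Z > |-2.02|) = 2×(1 - Φ(2.02)) = 0.0434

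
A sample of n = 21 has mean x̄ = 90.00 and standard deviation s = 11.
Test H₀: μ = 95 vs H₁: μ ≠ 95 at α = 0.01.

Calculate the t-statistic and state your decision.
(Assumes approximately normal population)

df = n - 1 = 20
SE = s/√n = 11/√21 = 2.4004
t = (x̄ - μ₀)/SE = (90.00 - 95)/2.4004 = -2.0830
Critical value: t_{0.005,20} = ±2.845
p-value ≈ 0.0503
Decision: fail to reject H₀

Answer: t = -2.0830, fail to reject H₀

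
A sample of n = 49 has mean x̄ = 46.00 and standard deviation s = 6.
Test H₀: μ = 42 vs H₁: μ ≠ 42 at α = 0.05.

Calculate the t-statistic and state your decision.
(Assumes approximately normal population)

df = n - 1 = 48
SE = s/√n = 6/√49 = 0.8571
t = (x̄ - μ₀)/SE = (46.00 - 42)/0.8571 = 4.6669
Critical value: t_{0.025,48} = ±2.011
p-value < 0.0001
Decision: reject H₀

Answer: t = 4.6669, reject H₀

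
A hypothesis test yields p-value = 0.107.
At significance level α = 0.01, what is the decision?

Compare p-value to α:
0.107 ≥ 0.01
Decision: fail to reject H₀

Answer: fail to reject H₀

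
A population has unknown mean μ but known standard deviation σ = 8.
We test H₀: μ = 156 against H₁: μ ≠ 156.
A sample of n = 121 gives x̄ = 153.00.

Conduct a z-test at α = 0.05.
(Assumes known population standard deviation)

Standard error: SE = σ/√n = 8/√121 = 0.7273
z-statistic: z = (x̄ - μ₀)/SE = (153.00 - 156)/0.7273 = -4.1248
Critical value: ±1.960
p-value < 0.0001
Decision: reject H₀

Answer: z = -4.1248, reject H₀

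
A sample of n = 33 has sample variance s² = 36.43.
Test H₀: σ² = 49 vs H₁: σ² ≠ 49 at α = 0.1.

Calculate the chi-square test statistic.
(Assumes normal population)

Answer: χ² = 23.7910, fail to reject H₀

Derivation:
df = n - 1 = 32
χ² = (n-1)s²/σ₀² = 32×36.43/49 = 23.7910
Critical values: χ²_{0.95,32} = 20.072, χ²_{0.05,32} = 46.194
Rejection region: χ² < 20.072 or χ² > 46.194
Decision: fail to reject H₀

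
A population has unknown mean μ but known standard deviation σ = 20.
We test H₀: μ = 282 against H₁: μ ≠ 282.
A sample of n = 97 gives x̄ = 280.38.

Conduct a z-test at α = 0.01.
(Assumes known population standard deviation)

Standard error: SE = σ/√n = 20/√97 = 2.0307
z-statistic: z = (x̄ - μ₀)/SE = (280.38 - 282)/2.0307 = -0.7978
Critical value: ±2.576
p-value = 0.4250
Decision: fail to reject H₀

Answer: z = -0.7978, fail to reject H₀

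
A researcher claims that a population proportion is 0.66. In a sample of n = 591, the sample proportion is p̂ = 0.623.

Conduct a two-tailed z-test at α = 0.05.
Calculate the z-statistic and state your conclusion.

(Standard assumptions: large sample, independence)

Answer: z = -1.8988, fail to reject H₀

Derivation:
H₀: p = 0.66, H₁: p ≠ 0.66
Standard error: SE = √(p₀(1-p₀)/n) = √(0.66×0.34/591) = 0.019486
z-statistic: z = (p̂ - p₀)/SE = (0.623 - 0.66)/0.019486 = -1.8988
Critical value: z_0.025 = ±1.960
p-value = 0.0576
Decision: fail to reject H₀ at α = 0.05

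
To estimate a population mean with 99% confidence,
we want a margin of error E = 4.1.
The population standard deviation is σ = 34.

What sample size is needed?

Answer: n = 457

Derivation:
z_0.005 = 2.576
n = (z×σ/E)² = (2.576×34/4.1)²
n = 456.3330
Round up: n = 457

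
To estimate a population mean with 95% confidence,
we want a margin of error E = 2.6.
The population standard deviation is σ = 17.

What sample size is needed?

z_0.025 = 1.960
n = (z×σ/E)² = (1.960×17/2.6)²
n = 164.2341
Round up: n = 165

Answer: n = 165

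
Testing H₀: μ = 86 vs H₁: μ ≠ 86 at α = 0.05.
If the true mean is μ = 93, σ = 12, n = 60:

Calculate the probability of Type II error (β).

SE = σ/√n = 12/√60 = 1.5492
Critical values: μ₀ ± z_0.025×SE = 86 ± 1.960×1.5492
Acceptance region: (82.9636, 89.0364)
Under H₁ (μ = 93): z_high = (89.0364 - 93)/1.5492 = -2.5585, z_low = (82.9636 - 93)/1.5492 = -6.4784
β = P(not reject | H₁) = Φ(-2.5585) - Φ(-6.4784) ≈ 0.0053

Answer: β ≈ 0.0053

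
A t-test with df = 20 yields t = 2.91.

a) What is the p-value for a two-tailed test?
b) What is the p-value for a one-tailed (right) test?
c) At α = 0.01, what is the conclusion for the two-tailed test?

Answer: a) 0.0087, b) 0.0043, c) reject H₀

Derivation:
Using t-distribution with df = 20:
a) Two-tailed: p = 2×P(T > 2.91) = 0.0087
b) One-tailed: p = P(T > 2.91) = 0.0043
c) 0.0087 < 0.01, reject H₀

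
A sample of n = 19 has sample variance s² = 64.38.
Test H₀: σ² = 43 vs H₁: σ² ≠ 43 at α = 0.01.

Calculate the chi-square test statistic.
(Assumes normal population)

Answer: χ² = 26.9498, fail to reject H₀

Derivation:
df = n - 1 = 18
χ² = (n-1)s²/σ₀² = 18×64.38/43 = 26.9498
Critical values: χ²_{0.995,18} = 6.265, χ²_{0.005,18} = 37.156
Rejection region: χ² < 6.265 or χ² > 37.156
Decision: fail to reject H₀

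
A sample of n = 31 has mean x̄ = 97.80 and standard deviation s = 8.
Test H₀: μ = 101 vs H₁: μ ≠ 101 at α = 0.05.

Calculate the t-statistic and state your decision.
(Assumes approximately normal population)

Answer: t = -2.2272, reject H₀

Derivation:
df = n - 1 = 30
SE = s/√n = 8/√31 = 1.4368
t = (x̄ - μ₀)/SE = (97.80 - 101)/1.4368 = -2.2272
Critical value: t_{0.025,30} = ±2.042
p-value ≈ 0.0336
Decision: reject H₀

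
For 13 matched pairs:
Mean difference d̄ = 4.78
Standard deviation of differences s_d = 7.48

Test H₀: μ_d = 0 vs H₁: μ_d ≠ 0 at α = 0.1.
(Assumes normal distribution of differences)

Answer: t = 2.3041, reject H₀

Derivation:
df = n - 1 = 12
SE = s_d/√n = 7.48/√13 = 2.0746
t = d̄/SE = 4.78/2.0746 = 2.3041
Critical value: t_{0.05,12} = ±1.782
p-value ≈ 0.0399
Decision: reject H₀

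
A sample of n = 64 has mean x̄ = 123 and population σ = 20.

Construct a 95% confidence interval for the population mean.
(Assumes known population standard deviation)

Answer: (118.1000, 127.9000)

Derivation:
Confidence level: 95%, α = 0.05
z_0.025 = 1.960
SE = σ/√n = 20/√64 = 2.5000
Margin of error = 1.960 × 2.5000 = 4.9000
CI: x̄ ± margin = 123 ± 4.9000
CI: (118.1000, 127.9000)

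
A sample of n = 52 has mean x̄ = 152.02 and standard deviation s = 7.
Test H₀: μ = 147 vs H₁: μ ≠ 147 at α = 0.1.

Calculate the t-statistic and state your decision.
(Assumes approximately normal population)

df = n - 1 = 51
SE = s/√n = 7/√52 = 0.9707
t = (x̄ - μ₀)/SE = (152.02 - 147)/0.9707 = 5.1715
Critical value: t_{0.05,51} = ±1.675
p-value < 0.0001
Decision: reject H₀

Answer: t = 5.1715, reject H₀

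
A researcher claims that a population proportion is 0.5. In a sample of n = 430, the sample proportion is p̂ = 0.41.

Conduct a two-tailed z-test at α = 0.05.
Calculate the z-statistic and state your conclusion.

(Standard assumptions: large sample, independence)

Answer: z = -3.7326, reject H₀

Derivation:
H₀: p = 0.5, H₁: p ≠ 0.5
Standard error: SE = √(p₀(1-p₀)/n) = √(0.5×0.5/430) = 0.024112
z-statistic: z = (p̂ - p₀)/SE = (0.41 - 0.5)/0.024112 = -3.7326
Critical value: z_0.025 = ±1.960
p-value = 0.0002
Decision: reject H₀ at α = 0.05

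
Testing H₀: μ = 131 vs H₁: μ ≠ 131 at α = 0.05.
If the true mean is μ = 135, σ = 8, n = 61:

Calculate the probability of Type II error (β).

Answer: β ≈ 0.0259

Derivation:
SE = σ/√n = 8/√61 = 1.0243
Critical values: μ₀ ± z_0.025×SE = 131 ± 1.960×1.0243
Acceptance region: (128.9924, 133.0076)
Under H₁ (μ = 135): z_high = (133.0076 - 135)/1.0243 = -1.9451, z_low = (128.9924 - 135)/1.0243 = -5.8651
β = P(not reject | H₁) = Φ(-1.9451) - Φ(-5.8651) ≈ 0.0259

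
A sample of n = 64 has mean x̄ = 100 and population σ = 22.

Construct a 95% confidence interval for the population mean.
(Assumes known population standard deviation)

Answer: (94.6100, 105.3900)

Derivation:
Confidence level: 95%, α = 0.05
z_0.025 = 1.960
SE = σ/√n = 22/√64 = 2.7500
Margin of error = 1.960 × 2.7500 = 5.3900
CI: x̄ ± margin = 100 ± 5.3900
CI: (94.6100, 105.3900)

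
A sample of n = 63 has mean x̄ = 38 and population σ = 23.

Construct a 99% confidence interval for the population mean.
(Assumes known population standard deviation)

Confidence level: 99%, α = 0.01
z_0.005 = 2.576
SE = σ/√n = 23/√63 = 2.8977
Margin of error = 2.576 × 2.8977 = 7.4645
CI: x̄ ± margin = 38 ± 7.4645
CI: (30.5355, 45.4645)

Answer: (30.5355, 45.4645)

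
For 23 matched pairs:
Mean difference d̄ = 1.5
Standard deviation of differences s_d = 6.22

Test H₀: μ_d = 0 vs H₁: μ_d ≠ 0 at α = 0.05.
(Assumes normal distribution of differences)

df = n - 1 = 22
SE = s_d/√n = 6.22/√23 = 1.2970
t = d̄/SE = 1.5/1.2970 = 1.1565
Critical value: t_{0.025,22} = ±2.074
p-value ≈ 0.2599
Decision: fail to reject H₀

Answer: t = 1.1565, fail to reject H₀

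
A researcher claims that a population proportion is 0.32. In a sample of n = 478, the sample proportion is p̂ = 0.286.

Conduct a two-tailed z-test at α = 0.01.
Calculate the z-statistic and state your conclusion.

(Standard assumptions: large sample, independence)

H₀: p = 0.32, H₁: p ≠ 0.32
Standard error: SE = √(p₀(1-p₀)/n) = √(0.32×0.68/478) = 0.021336
z-statistic: z = (p̂ - p₀)/SE = (0.286 - 0.32)/0.021336 = -1.5936
Critical value: z_0.005 = ±2.576
p-value = 0.1110
Decision: fail to reject H₀ at α = 0.01

Answer: z = -1.5936, fail to reject H₀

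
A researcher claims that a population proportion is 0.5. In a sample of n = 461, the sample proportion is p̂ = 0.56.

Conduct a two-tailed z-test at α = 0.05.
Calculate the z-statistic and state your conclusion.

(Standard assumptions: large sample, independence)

Answer: z = 2.5765, reject H₀

Derivation:
H₀: p = 0.5, H₁: p ≠ 0.5
Standard error: SE = √(p₀(1-p₀)/n) = √(0.5×0.5/461) = 0.023287
z-statistic: z = (p̂ - p₀)/SE = (0.56 - 0.5)/0.023287 = 2.5765
Critical value: z_0.025 = ±1.960
p-value = 0.0100
Decision: reject H₀ at α = 0.05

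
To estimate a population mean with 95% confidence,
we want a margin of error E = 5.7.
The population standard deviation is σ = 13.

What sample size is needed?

z_0.025 = 1.960
n = (z×σ/E)² = (1.960×13/5.7)²
n = 19.9825
Round up: n = 20

Answer: n = 20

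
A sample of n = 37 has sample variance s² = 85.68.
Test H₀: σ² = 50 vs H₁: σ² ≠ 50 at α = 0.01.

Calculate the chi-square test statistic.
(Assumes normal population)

Answer: χ² = 61.6896, reject H₀

Derivation:
df = n - 1 = 36
χ² = (n-1)s²/σ₀² = 36×85.68/50 = 61.6896
Critical values: χ²_{0.995,36} = 17.887, χ²_{0.005,36} = 61.581
Rejection region: χ² < 17.887 or χ² > 61.581
Decision: reject H₀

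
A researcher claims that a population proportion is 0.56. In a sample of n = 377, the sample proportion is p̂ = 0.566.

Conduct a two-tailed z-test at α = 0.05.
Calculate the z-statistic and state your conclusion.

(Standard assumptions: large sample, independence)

Answer: z = 0.2347, fail to reject H₀

Derivation:
H₀: p = 0.56, H₁: p ≠ 0.56
Standard error: SE = √(p₀(1-p₀)/n) = √(0.56×0.44/377) = 0.025565
z-statistic: z = (p̂ - p₀)/SE = (0.566 - 0.56)/0.025565 = 0.2347
Critical value: z_0.025 = ±1.960
p-value = 0.8144
Decision: fail to reject H₀ at α = 0.05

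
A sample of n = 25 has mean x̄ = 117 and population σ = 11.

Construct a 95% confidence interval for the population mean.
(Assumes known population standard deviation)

Confidence level: 95%, α = 0.05
z_0.025 = 1.960
SE = σ/√n = 11/√25 = 2.2000
Margin of error = 1.960 × 2.2000 = 4.3120
CI: x̄ ± margin = 117 ± 4.3120
CI: (112.6880, 121.3120)

Answer: (112.6880, 121.3120)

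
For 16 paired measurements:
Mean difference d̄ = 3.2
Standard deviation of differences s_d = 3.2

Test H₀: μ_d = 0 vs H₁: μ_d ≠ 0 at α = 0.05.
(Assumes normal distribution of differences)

Answer: t = 4.0000, reject H₀

Derivation:
df = n - 1 = 15
SE = s_d/√n = 3.2/√16 = 0.8000
t = d̄/SE = 3.2/0.8000 = 4.0000
Critical value: t_{0.025,15} = ±2.131
p-value ≈ 0.0012
Decision: reject H₀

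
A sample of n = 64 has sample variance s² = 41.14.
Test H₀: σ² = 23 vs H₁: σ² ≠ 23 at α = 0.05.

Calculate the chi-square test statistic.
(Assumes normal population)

Answer: χ² = 112.6878, reject H₀

Derivation:
df = n - 1 = 63
χ² = (n-1)s²/σ₀² = 63×41.14/23 = 112.6878
Critical values: χ²_{0.975,63} = 42.950, χ²_{0.025,63} = 86.830
Rejection region: χ² < 42.950 or χ² > 86.830
Decision: reject H₀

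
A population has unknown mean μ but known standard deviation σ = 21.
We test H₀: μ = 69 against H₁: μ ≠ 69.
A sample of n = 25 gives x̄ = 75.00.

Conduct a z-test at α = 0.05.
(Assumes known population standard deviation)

Standard error: SE = σ/√n = 21/√25 = 4.2000
z-statistic: z = (x̄ - μ₀)/SE = (75.00 - 69)/4.2000 = 1.4286
Critical value: ±1.960
p-value = 0.1531
Decision: fail to reject H₀

Answer: z = 1.4286, fail to reject H₀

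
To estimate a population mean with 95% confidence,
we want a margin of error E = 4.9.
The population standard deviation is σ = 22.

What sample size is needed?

Answer: n = 78

Derivation:
z_0.025 = 1.960
n = (z×σ/E)² = (1.960×22/4.9)²
n = 77.4400
Round up: n = 78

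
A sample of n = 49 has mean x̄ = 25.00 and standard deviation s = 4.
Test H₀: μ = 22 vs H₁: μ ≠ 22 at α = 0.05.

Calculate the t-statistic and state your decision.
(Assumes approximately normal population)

Answer: t = 5.2503, reject H₀

Derivation:
df = n - 1 = 48
SE = s/√n = 4/√49 = 0.5714
t = (x̄ - μ₀)/SE = (25.00 - 22)/0.5714 = 5.2503
Critical value: t_{0.025,48} = ±2.011
p-value < 0.0001
Decision: reject H₀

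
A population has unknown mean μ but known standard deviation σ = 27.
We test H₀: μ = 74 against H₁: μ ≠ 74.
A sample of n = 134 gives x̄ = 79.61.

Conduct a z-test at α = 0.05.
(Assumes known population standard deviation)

Standard error: SE = σ/√n = 27/√134 = 2.3324
z-statistic: z = (x̄ - μ₀)/SE = (79.61 - 74)/2.3324 = 2.4052
Critical value: ±1.960
p-value = 0.0162
Decision: reject H₀

Answer: z = 2.4052, reject H₀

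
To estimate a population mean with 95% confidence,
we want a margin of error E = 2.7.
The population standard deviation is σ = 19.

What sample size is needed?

Answer: n = 191

Derivation:
z_0.025 = 1.960
n = (z×σ/E)² = (1.960×19/2.7)²
n = 190.2356
Round up: n = 191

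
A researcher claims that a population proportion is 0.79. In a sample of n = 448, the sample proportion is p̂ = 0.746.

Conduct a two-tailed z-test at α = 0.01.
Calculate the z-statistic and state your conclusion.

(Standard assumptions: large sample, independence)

Answer: z = -2.2864, fail to reject H₀

Derivation:
H₀: p = 0.79, H₁: p ≠ 0.79
Standard error: SE = √(p₀(1-p₀)/n) = √(0.79×0.21/448) = 0.019244
z-statistic: z = (p̂ - p₀)/SE = (0.746 - 0.79)/0.019244 = -2.2864
Critical value: z_0.005 = ±2.576
p-value = 0.0222
Decision: fail to reject H₀ at α = 0.01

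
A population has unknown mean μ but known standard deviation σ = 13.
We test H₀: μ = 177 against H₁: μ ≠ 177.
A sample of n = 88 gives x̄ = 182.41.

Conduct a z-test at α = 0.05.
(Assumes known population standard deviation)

Answer: z = 3.9039, reject H₀

Derivation:
Standard error: SE = σ/√n = 13/√88 = 1.3858
z-statistic: z = (x̄ - μ₀)/SE = (182.41 - 177)/1.3858 = 3.9039
Critical value: ±1.960
p-value = 0.0001
Decision: reject H₀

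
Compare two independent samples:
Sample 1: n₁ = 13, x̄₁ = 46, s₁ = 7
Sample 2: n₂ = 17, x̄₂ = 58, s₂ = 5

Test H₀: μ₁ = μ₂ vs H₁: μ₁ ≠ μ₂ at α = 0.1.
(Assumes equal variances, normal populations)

Pooled variance: s²_p = [12×7² + 16×5²]/(28) = 35.2857
s_p = 5.9402
SE = s_p×√(1/n₁ + 1/n₂) = 5.9402×√(1/13 + 1/17) = 2.1886
t = (x̄₁ - x̄₂)/SE = (46 - 58)/2.1886 = -5.4830
df = 28, t-critical = ±1.701
Decision: reject H₀

Answer: t = -5.4830, reject H₀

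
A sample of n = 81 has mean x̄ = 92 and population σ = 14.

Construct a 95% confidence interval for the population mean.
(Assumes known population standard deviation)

Confidence level: 95%, α = 0.05
z_0.025 = 1.960
SE = σ/√n = 14/√81 = 1.5556
Margin of error = 1.960 × 1.5556 = 3.0490
CI: x̄ ± margin = 92 ± 3.0490
CI: (88.9510, 95.0490)

Answer: (88.9510, 95.0490)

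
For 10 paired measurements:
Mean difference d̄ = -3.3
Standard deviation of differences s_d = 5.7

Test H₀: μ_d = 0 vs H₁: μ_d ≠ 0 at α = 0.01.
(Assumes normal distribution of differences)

Answer: t = -1.8308, fail to reject H₀

Derivation:
df = n - 1 = 9
SE = s_d/√n = 5.7/√10 = 1.8025
t = d̄/SE = -3.3/1.8025 = -1.8308
Critical value: t_{0.005,9} = ±3.250
p-value ≈ 0.1004
Decision: fail to reject H₀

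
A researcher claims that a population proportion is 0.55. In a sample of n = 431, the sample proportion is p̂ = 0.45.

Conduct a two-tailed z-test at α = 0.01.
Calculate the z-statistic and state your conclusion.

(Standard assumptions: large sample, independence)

Answer: z = -4.1731, reject H₀

Derivation:
H₀: p = 0.55, H₁: p ≠ 0.55
Standard error: SE = √(p₀(1-p₀)/n) = √(0.55×0.45/431) = 0.023963
z-statistic: z = (p̂ - p₀)/SE = (0.45 - 0.55)/0.023963 = -4.1731
Critical value: z_0.005 = ±2.576
p-value < 0.0001
Decision: reject H₀ at α = 0.01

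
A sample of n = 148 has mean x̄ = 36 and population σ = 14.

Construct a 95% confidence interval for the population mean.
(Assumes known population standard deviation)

Confidence level: 95%, α = 0.05
z_0.025 = 1.960
SE = σ/√n = 14/√148 = 1.1508
Margin of error = 1.960 × 1.1508 = 2.2556
CI: x̄ ± margin = 36 ± 2.2556
CI: (33.7444, 38.2556)

Answer: (33.7444, 38.2556)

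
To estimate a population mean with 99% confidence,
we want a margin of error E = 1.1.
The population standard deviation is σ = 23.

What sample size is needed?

Answer: n = 2902

Derivation:
z_0.005 = 2.576
n = (z×σ/E)² = (2.576×23/1.1)²
n = 2901.0955
Round up: n = 2902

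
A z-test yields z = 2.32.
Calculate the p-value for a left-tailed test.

Answer: p-value ≈ 0.9898

Derivation:
For z = 2.32:
p = P(Z < 2.32) = Φ(2.32) = 0.9898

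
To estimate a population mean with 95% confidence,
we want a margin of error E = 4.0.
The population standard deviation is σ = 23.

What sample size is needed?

z_0.025 = 1.960
n = (z×σ/E)² = (1.960×23/4.0)²
n = 127.0129
Round up: n = 128

Answer: n = 128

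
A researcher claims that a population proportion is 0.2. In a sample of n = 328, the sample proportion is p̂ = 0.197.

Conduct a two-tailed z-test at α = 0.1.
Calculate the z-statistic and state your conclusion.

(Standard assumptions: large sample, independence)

H₀: p = 0.2, H₁: p ≠ 0.2
Standard error: SE = √(p₀(1-p₀)/n) = √(0.2×0.8/328) = 0.022086
z-statistic: z = (p̂ - p₀)/SE = (0.197 - 0.2)/0.022086 = -0.1358
Critical value: z_0.05 = ±1.645
p-value = 0.8920
Decision: fail to reject H₀ at α = 0.1

Answer: z = -0.1358, fail to reject H₀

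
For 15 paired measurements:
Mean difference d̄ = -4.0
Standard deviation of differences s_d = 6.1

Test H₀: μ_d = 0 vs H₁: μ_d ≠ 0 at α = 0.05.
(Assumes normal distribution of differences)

Answer: t = -2.5397, reject H₀

Derivation:
df = n - 1 = 14
SE = s_d/√n = 6.1/√15 = 1.5750
t = d̄/SE = -4.0/1.5750 = -2.5397
Critical value: t_{0.025,14} = ±2.145
p-value ≈ 0.0236
Decision: reject H₀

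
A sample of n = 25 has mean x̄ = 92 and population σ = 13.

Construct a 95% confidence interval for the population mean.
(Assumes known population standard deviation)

Answer: (86.9040, 97.0960)

Derivation:
Confidence level: 95%, α = 0.05
z_0.025 = 1.960
SE = σ/√n = 13/√25 = 2.6000
Margin of error = 1.960 × 2.6000 = 5.0960
CI: x̄ ± margin = 92 ± 5.0960
CI: (86.9040, 97.0960)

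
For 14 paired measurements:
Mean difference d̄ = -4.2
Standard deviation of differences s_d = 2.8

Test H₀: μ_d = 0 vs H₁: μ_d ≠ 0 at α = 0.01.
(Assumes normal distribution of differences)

Answer: t = -5.6127, reject H₀

Derivation:
df = n - 1 = 13
SE = s_d/√n = 2.8/√14 = 0.7483
t = d̄/SE = -4.2/0.7483 = -5.6127
Critical value: t_{0.005,13} = ±3.012
p-value ≈ 0.0001
Decision: reject H₀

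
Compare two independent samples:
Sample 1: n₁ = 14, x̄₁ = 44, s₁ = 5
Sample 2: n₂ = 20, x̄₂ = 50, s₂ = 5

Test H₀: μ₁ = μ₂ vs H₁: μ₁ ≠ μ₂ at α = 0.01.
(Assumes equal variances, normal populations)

Pooled variance: s²_p = [13×5² + 19×5²]/(32) = 25.0000
s_p = 5.0000
SE = s_p×√(1/n₁ + 1/n₂) = 5.0000×√(1/14 + 1/20) = 1.7423
t = (x̄₁ - x̄₂)/SE = (44 - 50)/1.7423 = -3.4437
df = 32, t-critical = ±2.738
Decision: reject H₀

Answer: t = -3.4437, reject H₀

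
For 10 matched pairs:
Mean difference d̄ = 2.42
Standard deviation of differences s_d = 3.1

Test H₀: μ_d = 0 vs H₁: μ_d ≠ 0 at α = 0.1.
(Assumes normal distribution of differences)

Answer: t = 2.4686, reject H₀

Derivation:
df = n - 1 = 9
SE = s_d/√n = 3.1/√10 = 0.9803
t = d̄/SE = 2.42/0.9803 = 2.4686
Critical value: t_{0.05,9} = ±1.833
p-value ≈ 0.0357
Decision: reject H₀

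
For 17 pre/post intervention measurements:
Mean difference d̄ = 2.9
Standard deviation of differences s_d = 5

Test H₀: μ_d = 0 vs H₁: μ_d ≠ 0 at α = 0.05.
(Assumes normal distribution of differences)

Answer: t = 2.3914, reject H₀

Derivation:
df = n - 1 = 16
SE = s_d/√n = 5/√17 = 1.2127
t = d̄/SE = 2.9/1.2127 = 2.3914
Critical value: t_{0.025,16} = ±2.120
p-value ≈ 0.0294
Decision: reject H₀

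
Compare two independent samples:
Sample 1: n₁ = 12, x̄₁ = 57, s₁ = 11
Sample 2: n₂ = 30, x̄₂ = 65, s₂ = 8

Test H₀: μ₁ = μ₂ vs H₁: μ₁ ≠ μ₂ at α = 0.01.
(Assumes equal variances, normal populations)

Answer: t = -2.6240, fail to reject H₀

Derivation:
Pooled variance: s²_p = [11×11² + 29×8²]/(40) = 79.6750
s_p = 8.9261
SE = s_p×√(1/n₁ + 1/n₂) = 8.9261×√(1/12 + 1/30) = 3.0488
t = (x̄₁ - x̄₂)/SE = (57 - 65)/3.0488 = -2.6240
df = 40, t-critical = ±2.704
Decision: fail to reject H₀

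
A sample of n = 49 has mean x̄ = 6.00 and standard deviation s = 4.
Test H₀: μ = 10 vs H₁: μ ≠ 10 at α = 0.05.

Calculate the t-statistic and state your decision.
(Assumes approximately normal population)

Answer: t = -7.0004, reject H₀

Derivation:
df = n - 1 = 48
SE = s/√n = 4/√49 = 0.5714
t = (x̄ - μ₀)/SE = (6.00 - 10)/0.5714 = -7.0004
Critical value: t_{0.025,48} = ±2.011
p-value < 0.0001
Decision: reject H₀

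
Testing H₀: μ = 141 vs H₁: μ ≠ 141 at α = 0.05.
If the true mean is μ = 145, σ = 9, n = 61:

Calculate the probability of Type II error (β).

Answer: β ≈ 0.0654

Derivation:
SE = σ/√n = 9/√61 = 1.1523
Critical values: μ₀ ± z_0.025×SE = 141 ± 1.960×1.1523
Acceptance region: (138.7415, 143.2585)
Under H₁ (μ = 145): z_high = (143.2585 - 145)/1.1523 = -1.5113, z_low = (138.7415 - 145)/1.1523 = -5.4313
β = P(not reject | H₁) = Φ(-1.5113) - Φ(-5.4313) ≈ 0.0654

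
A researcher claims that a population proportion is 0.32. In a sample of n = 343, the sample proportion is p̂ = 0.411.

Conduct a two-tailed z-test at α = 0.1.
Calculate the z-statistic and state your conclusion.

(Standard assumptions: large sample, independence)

H₀: p = 0.32, H₁: p ≠ 0.32
Standard error: SE = √(p₀(1-p₀)/n) = √(0.32×0.68/343) = 0.025187
z-statistic: z = (p̂ - p₀)/SE = (0.411 - 0.32)/0.025187 = 3.6130
Critical value: z_0.05 = ±1.645
p-value = 0.0003
Decision: reject H₀ at α = 0.1

Answer: z = 3.6130, reject H₀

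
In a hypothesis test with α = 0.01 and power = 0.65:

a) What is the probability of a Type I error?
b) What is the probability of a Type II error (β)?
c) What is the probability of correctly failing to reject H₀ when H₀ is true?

Answer: a) 0.01, b) 0.35, c) 0.99

Derivation:
a) Type I error probability = α = 0.01
b) Power = P(reject H₀ | H₁ true) = 1 - β = 0.65, so Type II error probability = β = 1 - Power = 0.35
c) P(fail to reject H₀ | H₀ true) = 1 - α = 0.99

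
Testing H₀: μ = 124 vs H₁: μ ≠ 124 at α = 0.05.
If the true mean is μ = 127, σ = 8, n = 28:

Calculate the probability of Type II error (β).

Answer: β ≈ 0.4903

Derivation:
SE = σ/√n = 8/√28 = 1.5119
Critical values: μ₀ ± z_0.025×SE = 124 ± 1.960×1.5119
Acceptance region: (121.0367, 126.9633)
Under H₁ (μ = 127): z_high = (126.9633 - 127)/1.5119 = -0.0243, z_low = (121.0367 - 127)/1.5119 = -3.9442
β = P(not reject | H₁) = Φ(-0.0243) - Φ(-3.9442) ≈ 0.4903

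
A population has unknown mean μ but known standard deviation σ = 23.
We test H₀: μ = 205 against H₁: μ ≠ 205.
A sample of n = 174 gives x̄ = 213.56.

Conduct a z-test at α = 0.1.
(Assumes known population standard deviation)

Answer: z = 4.9094, reject H₀

Derivation:
Standard error: SE = σ/√n = 23/√174 = 1.7436
z-statistic: z = (x̄ - μ₀)/SE = (213.56 - 205)/1.7436 = 4.9094
Critical value: ±1.645
p-value < 0.0001
Decision: reject H₀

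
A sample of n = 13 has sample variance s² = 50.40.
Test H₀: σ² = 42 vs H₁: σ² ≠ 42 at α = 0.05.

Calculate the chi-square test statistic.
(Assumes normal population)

df = n - 1 = 12
χ² = (n-1)s²/σ₀² = 12×50.40/42 = 14.4000
Critical values: χ²_{0.975,12} = 4.404, χ²_{0.025,12} = 23.337
Rejection region: χ² < 4.404 or χ² > 23.337
Decision: fail to reject H₀

Answer: χ² = 14.4000, fail to reject H₀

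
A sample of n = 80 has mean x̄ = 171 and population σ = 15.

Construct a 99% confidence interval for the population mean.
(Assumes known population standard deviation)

Confidence level: 99%, α = 0.01
z_0.005 = 2.576
SE = σ/√n = 15/√80 = 1.6771
Margin of error = 2.576 × 1.6771 = 4.3202
CI: x̄ ± margin = 171 ± 4.3202
CI: (166.6798, 175.3202)

Answer: (166.6798, 175.3202)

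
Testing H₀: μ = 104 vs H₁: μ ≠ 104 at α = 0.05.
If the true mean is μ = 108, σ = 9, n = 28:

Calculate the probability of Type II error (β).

Answer: β ≈ 0.3476

Derivation:
SE = σ/√n = 9/√28 = 1.7008
Critical values: μ₀ ± z_0.025×SE = 104 ± 1.960×1.7008
Acceptance region: (100.6664, 107.3336)
Under H₁ (μ = 108): z_high = (107.3336 - 108)/1.7008 = -0.3918, z_low = (100.6664 - 108)/1.7008 = -4.3119
β = P(not reject | H₁) = Φ(-0.3918) - Φ(-4.3119) ≈ 0.3476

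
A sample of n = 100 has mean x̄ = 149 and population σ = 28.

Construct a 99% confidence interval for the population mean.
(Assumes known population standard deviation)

Confidence level: 99%, α = 0.01
z_0.005 = 2.576
SE = σ/√n = 28/√100 = 2.8000
Margin of error = 2.576 × 2.8000 = 7.2128
CI: x̄ ± margin = 149 ± 7.2128
CI: (141.7872, 156.2128)

Answer: (141.7872, 156.2128)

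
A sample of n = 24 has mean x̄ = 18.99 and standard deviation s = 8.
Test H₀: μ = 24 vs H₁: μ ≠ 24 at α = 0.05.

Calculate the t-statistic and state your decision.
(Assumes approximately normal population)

df = n - 1 = 23
SE = s/√n = 8/√24 = 1.6330
t = (x̄ - μ₀)/SE = (18.99 - 24)/1.6330 = -3.0680
Critical value: t_{0.025,23} = ±2.069
p-value ≈ 0.0054
Decision: reject H₀

Answer: t = -3.0680, reject H₀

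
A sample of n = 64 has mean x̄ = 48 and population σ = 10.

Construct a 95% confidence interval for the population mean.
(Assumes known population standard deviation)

Answer: (45.5500, 50.4500)

Derivation:
Confidence level: 95%, α = 0.05
z_0.025 = 1.960
SE = σ/√n = 10/√64 = 1.2500
Margin of error = 1.960 × 1.2500 = 2.4500
CI: x̄ ± margin = 48 ± 2.4500
CI: (45.5500, 50.4500)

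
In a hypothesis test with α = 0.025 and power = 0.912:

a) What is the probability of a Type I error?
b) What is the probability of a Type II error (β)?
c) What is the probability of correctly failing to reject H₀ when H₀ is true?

a) Type I error probability = α = 0.025
b) Power = P(reject H₀ | H₁ true) = 1 - β = 0.912, so Type II error probability = β = 1 - Power = 0.088
c) P(fail to reject H₀ | H₀ true) = 1 - α = 0.975

Answer: a) 0.025, b) 0.088, c) 0.975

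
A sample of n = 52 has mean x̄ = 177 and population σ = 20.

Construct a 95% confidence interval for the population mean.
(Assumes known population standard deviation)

Answer: (171.5639, 182.4361)

Derivation:
Confidence level: 95%, α = 0.05
z_0.025 = 1.960
SE = σ/√n = 20/√52 = 2.7735
Margin of error = 1.960 × 2.7735 = 5.4361
CI: x̄ ± margin = 177 ± 5.4361
CI: (171.5639, 182.4361)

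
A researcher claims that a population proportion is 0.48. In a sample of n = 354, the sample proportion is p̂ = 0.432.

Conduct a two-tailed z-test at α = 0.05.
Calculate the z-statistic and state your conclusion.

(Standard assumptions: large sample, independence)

Answer: z = -1.8077, fail to reject H₀

Derivation:
H₀: p = 0.48, H₁: p ≠ 0.48
Standard error: SE = √(p₀(1-p₀)/n) = √(0.48×0.52/354) = 0.026553
z-statistic: z = (p̂ - p₀)/SE = (0.432 - 0.48)/0.026553 = -1.8077
Critical value: z_0.025 = ±1.960
p-value = 0.0707
Decision: fail to reject H₀ at α = 0.05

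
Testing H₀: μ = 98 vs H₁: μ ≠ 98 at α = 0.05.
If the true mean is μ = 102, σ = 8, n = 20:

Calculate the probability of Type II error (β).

SE = σ/√n = 8/√20 = 1.7889
Critical values: μ₀ ± z_0.025×SE = 98 ± 1.960×1.7889
Acceptance region: (94.4938, 101.5062)
Under H₁ (μ = 102): z_high = (101.5062 - 102)/1.7889 = -0.2760, z_low = (94.4938 - 102)/1.7889 = -4.1960
β = P(not reject | H₁) = Φ(-0.2760) - Φ(-4.1960) ≈ 0.3913

Answer: β ≈ 0.3913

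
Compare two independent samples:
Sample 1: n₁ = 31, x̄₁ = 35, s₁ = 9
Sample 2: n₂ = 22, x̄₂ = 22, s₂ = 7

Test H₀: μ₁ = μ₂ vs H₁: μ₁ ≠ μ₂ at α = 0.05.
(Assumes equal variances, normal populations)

Answer: t = 5.6625, reject H₀

Derivation:
Pooled variance: s²_p = [30×9² + 21×7²]/(51) = 67.8235
s_p = 8.2355
SE = s_p×√(1/n₁ + 1/n₂) = 8.2355×√(1/31 + 1/22) = 2.2958
t = (x̄₁ - x̄₂)/SE = (35 - 22)/2.2958 = 5.6625
df = 51, t-critical = ±2.008
Decision: reject H₀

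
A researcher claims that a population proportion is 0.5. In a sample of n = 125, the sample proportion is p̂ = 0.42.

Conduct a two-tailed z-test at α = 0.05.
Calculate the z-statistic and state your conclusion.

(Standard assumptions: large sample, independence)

H₀: p = 0.5, H₁: p ≠ 0.5
Standard error: SE = √(p₀(1-p₀)/n) = √(0.5×0.5/125) = 0.044721
z-statistic: z = (p̂ - p₀)/SE = (0.42 - 0.5)/0.044721 = -1.7889
Critical value: z_0.025 = ±1.960
p-value = 0.0736
Decision: fail to reject H₀ at α = 0.05

Answer: z = -1.7889, fail to reject H₀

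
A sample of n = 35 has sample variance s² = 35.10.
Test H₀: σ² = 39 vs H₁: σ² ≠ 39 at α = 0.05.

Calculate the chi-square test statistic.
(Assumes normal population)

Answer: χ² = 30.6000, fail to reject H₀

Derivation:
df = n - 1 = 34
χ² = (n-1)s²/σ₀² = 34×35.10/39 = 30.6000
Critical values: χ²_{0.975,34} = 19.806, χ²_{0.025,34} = 51.966
Rejection region: χ² < 19.806 or χ² > 51.966
Decision: fail to reject H₀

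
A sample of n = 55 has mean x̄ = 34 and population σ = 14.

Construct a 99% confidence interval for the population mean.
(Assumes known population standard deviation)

Answer: (29.1370, 38.8630)

Derivation:
Confidence level: 99%, α = 0.01
z_0.005 = 2.576
SE = σ/√n = 14/√55 = 1.8878
Margin of error = 2.576 × 1.8878 = 4.8630
CI: x̄ ± margin = 34 ± 4.8630
CI: (29.1370, 38.8630)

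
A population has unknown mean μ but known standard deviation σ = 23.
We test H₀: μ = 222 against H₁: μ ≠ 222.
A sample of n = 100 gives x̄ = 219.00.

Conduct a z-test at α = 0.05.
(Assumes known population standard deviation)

Answer: z = -1.3043, fail to reject H₀

Derivation:
Standard error: SE = σ/√n = 23/√100 = 2.3000
z-statistic: z = (x̄ - μ₀)/SE = (219.00 - 222)/2.3000 = -1.3043
Critical value: ±1.960
p-value = 0.1921
Decision: fail to reject H₀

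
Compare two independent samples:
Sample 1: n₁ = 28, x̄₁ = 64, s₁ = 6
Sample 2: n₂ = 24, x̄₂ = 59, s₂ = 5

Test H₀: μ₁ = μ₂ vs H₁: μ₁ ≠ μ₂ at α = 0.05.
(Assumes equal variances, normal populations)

Answer: t = 3.2314, reject H₀

Derivation:
Pooled variance: s²_p = [27×6² + 23×5²]/(50) = 30.9400
s_p = 5.5624
SE = s_p×√(1/n₁ + 1/n₂) = 5.5624×√(1/28 + 1/24) = 1.5473
t = (x̄₁ - x̄₂)/SE = (64 - 59)/1.5473 = 3.2314
df = 50, t-critical = ±2.009
Decision: reject H₀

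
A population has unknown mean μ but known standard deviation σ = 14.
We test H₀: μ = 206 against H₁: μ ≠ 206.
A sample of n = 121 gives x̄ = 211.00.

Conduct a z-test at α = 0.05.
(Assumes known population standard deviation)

Answer: z = 3.9287, reject H₀

Derivation:
Standard error: SE = σ/√n = 14/√121 = 1.2727
z-statistic: z = (x̄ - μ₀)/SE = (211.00 - 206)/1.2727 = 3.9287
Critical value: ±1.960
p-value = 0.0001
Decision: reject H₀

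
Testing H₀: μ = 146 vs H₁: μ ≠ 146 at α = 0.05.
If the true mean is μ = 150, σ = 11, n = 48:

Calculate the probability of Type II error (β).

Answer: β ≈ 0.2879

Derivation:
SE = σ/√n = 11/√48 = 1.5877
Critical values: μ₀ ± z_0.025×SE = 146 ± 1.960×1.5877
Acceptance region: (142.8881, 149.1119)
Under H₁ (μ = 150): z_high = (149.1119 - 150)/1.5877 = -0.5594, z_low = (142.8881 - 150)/1.5877 = -4.4794
β = P(not reject | H₁) = Φ(-0.5594) - Φ(-4.4794) ≈ 0.2879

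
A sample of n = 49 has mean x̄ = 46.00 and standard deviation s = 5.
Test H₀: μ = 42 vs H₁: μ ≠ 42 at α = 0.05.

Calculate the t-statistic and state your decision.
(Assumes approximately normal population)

Answer: t = 5.5999, reject H₀

Derivation:
df = n - 1 = 48
SE = s/√n = 5/√49 = 0.7143
t = (x̄ - μ₀)/SE = (46.00 - 42)/0.7143 = 5.5999
Critical value: t_{0.025,48} = ±2.011
p-value < 0.0001
Decision: reject H₀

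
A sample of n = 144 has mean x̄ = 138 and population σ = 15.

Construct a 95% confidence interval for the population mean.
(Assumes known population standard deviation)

Confidence level: 95%, α = 0.05
z_0.025 = 1.960
SE = σ/√n = 15/√144 = 1.2500
Margin of error = 1.960 × 1.2500 = 2.4500
CI: x̄ ± margin = 138 ± 2.4500
CI: (135.5500, 140.4500)

Answer: (135.5500, 140.4500)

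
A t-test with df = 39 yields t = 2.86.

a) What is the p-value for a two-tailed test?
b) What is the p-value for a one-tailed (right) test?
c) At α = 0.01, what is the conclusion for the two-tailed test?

Answer: a) 0.0068, b) 0.0034, c) reject H₀

Derivation:
Using t-distribution with df = 39:
a) Two-tailed: p = 2×P(T > 2.86) = 0.0068
b) One-tailed: p = P(T > 2.86) = 0.0034
c) 0.0068 < 0.01, reject H₀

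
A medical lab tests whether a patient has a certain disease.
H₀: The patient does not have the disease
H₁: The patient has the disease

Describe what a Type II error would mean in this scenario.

Type I error: rejecting H₀ when it is actually true (false positive).
Type II error: failing to reject H₀ when H₁ is actually true (false negative).

Answer: Failing to diagnose a patient who actually has the disease (false negative)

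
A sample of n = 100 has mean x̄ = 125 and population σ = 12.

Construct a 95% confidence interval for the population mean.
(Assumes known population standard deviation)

Confidence level: 95%, α = 0.05
z_0.025 = 1.960
SE = σ/√n = 12/√100 = 1.2000
Margin of error = 1.960 × 1.2000 = 2.3520
CI: x̄ ± margin = 125 ± 2.3520
CI: (122.6480, 127.3520)

Answer: (122.6480, 127.3520)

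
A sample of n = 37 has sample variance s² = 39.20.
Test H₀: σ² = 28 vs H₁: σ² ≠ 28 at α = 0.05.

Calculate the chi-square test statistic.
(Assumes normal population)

df = n - 1 = 36
χ² = (n-1)s²/σ₀² = 36×39.20/28 = 50.4000
Critical values: χ²_{0.975,36} = 21.336, χ²_{0.025,36} = 54.437
Rejection region: χ² < 21.336 or χ² > 54.437
Decision: fail to reject H₀

Answer: χ² = 50.4000, fail to reject H₀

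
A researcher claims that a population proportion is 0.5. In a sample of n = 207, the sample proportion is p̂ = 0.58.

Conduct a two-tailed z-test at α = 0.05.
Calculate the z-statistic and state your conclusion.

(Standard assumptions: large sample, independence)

H₀: p = 0.5, H₁: p ≠ 0.5
Standard error: SE = √(p₀(1-p₀)/n) = √(0.5×0.5/207) = 0.034752
z-statistic: z = (p̂ - p₀)/SE = (0.58 - 0.5)/0.034752 = 2.3020
Critical value: z_0.025 = ±1.960
p-value = 0.0213
Decision: reject H₀ at α = 0.05

Answer: z = 2.3020, reject H₀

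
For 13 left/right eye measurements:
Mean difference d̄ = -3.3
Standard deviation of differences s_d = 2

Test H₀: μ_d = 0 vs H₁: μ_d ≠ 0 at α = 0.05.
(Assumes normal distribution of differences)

df = n - 1 = 12
SE = s_d/√n = 2/√13 = 0.5547
t = d̄/SE = -3.3/0.5547 = -5.9492
Critical value: t_{0.025,12} = ±2.179
p-value ≈ 0.0001
Decision: reject H₀

Answer: t = -5.9492, reject H₀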